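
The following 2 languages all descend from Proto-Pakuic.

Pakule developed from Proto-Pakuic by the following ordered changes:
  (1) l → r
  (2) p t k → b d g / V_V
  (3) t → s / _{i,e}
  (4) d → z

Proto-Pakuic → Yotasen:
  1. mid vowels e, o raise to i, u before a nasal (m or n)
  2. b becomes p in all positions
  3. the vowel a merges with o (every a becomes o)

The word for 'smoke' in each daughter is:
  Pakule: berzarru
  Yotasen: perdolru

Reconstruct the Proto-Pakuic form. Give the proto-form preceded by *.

Position 6: Pakule has r, Yotasen has l. Yotasen preserves l here (none of its changes turn any other segment into l), so the proto-segment is *l.
Position 4: Pakule has z, Yotasen has d. Yotasen preserves d here (none of its changes turn any other segment into d), so the proto-segment is *d.
Position 5: Pakule has a, Yotasen has o. Pakule preserves a here (none of its changes turn any other segment into a), so the proto-segment is *a.
This points to *berdalru. Verify forward in each daughter:
Pakule: start from *berdalru.
  rule 1 (unconditioned shift): berdalru → berdarru
  rule 2: no change — berdarru
  rule 3: no change — berdarru
  rule 4 (unconditioned shift): berdarru → berzarru
  ⇒ Pakule berzarru
Yotasen: *berdalru
  berdalru (rule 1 does not apply)
  berdalru → perdalru   [unconditioned shift]
  perdalru → perdolru   [vowel merger]
  giving Yotasen perdolru.
No other proto-form is consistent with every reflex, so the reconstruction is *berdalru.

*berdalru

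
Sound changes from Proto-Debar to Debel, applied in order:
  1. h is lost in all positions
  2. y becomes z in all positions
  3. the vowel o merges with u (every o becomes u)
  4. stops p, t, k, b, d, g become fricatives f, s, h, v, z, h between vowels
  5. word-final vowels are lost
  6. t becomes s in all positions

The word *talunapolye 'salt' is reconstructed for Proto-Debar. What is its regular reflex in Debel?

Debel: *talunapolye > talunapolze > talunapulze > talunafulze > talunafulz > salunafulz  (by unconditioned shift, vowel merger, intervocalic lenition, apocope, unconditioned shift)

salunafulz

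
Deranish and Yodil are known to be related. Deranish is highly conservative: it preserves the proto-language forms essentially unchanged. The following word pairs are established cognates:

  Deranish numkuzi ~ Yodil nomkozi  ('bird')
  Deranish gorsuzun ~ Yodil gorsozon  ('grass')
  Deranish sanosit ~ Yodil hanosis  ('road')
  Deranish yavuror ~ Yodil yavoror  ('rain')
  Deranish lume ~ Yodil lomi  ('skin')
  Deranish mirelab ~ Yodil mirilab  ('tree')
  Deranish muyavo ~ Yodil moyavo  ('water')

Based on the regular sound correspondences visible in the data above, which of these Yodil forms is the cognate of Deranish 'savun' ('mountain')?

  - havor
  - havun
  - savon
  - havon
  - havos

havon

sanosit ~ hanosis — Deranish s corresponds to Yodil h word-initially before a back vowel.
gorsuzun ~ gorsozon — Deranish u corresponds to Yodil o after a consonant, before a nasal.
Applying these to Deranish 'savun':
  savun → havun   (s→h word-initially before a back vowel)
  havun → havon   (u→o after a consonant, before a nasal)
So the Yodil cognate is 'havon'.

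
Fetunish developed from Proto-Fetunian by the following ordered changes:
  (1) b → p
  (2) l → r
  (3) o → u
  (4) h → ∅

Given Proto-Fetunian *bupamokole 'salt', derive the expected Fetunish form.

Fetunish: start from *bupamokole.
  rule 1 (unconditioned shift): bupamokole → pupamokole
  rule 2 (unconditioned shift): pupamokole → pupamokore
  rule 3 (vowel merger): pupamokore → pupamukure
  rule 4: no change — pupamukure
  ⇒ Fetunish pupamukure

pupamukure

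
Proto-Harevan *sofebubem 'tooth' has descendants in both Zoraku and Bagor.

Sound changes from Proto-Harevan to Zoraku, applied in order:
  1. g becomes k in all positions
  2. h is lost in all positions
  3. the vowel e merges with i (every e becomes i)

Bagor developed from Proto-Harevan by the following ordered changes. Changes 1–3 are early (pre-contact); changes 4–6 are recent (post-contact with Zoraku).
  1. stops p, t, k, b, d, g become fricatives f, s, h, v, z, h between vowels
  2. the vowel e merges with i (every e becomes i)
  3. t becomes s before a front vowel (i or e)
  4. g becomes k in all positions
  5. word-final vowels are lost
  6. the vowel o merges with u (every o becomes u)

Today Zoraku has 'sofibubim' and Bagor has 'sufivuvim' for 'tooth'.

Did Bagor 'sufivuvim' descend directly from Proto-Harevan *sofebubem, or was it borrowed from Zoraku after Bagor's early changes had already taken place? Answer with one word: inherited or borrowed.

inherited

If inherited, *sofebubem would pass through all of Bagor's changes:
Bagor: *sofebubem > sofevuvem > sofivuvim > sufivuvim  (by intervocalic lenition, vowel merger, vowel merger)
If borrowed from Zoraku 'sofibubim' after the early changes, it would undergo only the recent ones:
  rule 4 (unconditioned shift): no change (sofibubim)
  rule 5 (apocope): no change (sofibubim)
  rule 6 (vowel merger): sofibubim → sufibubim
  ⇒ as a loan: sufibubim
Bagor 'sufivuvim' matches the inherited outcome exactly, so it is an inherited cognate, not a loan.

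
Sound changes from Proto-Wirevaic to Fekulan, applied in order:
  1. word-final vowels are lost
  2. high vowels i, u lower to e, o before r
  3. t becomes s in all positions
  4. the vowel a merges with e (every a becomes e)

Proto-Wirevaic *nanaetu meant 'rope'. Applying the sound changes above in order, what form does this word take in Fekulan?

nenees

Fekulan: start from *nanaetu.
  rule 1 (apocope): nanaetu → nanaet
  rule 2: no change — nanaet
  rule 3 (unconditioned shift): nanaet → nanaes
  rule 4 (vowel merger): nanaes → nenees
  ⇒ Fekulan nenees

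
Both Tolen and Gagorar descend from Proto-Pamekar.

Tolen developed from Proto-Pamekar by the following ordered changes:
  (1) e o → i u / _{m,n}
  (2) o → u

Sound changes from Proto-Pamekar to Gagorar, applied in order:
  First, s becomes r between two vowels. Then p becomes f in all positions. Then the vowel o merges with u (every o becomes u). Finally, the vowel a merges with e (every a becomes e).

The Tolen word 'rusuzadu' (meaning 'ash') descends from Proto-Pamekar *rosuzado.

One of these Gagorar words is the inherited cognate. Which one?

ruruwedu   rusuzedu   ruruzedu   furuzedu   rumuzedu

Gagorar: start from *rosuzado.
  rule 1 (rhotacism): rosuzado → roruzado
  rule 2: no change — roruzado
  rule 3 (vowel merger): roruzado → ruruzadu
  rule 4 (vowel merger): ruruzadu → ruruzedu
  ⇒ Gagorar ruruzedu
Among the options, 'ruruzedu' alone shows every Gagorar change applied in order.

ruruzedu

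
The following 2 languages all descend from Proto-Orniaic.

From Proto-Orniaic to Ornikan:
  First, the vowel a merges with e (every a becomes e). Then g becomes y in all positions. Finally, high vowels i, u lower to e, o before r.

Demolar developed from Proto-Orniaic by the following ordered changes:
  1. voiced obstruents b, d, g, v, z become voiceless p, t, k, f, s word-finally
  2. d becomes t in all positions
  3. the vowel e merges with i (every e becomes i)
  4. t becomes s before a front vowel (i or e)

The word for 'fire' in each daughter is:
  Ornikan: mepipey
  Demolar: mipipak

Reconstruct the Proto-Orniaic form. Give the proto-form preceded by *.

*mepipag

Position 6: Ornikan has e, Demolar has a. Demolar preserves a here (none of its changes turn any other segment into a), so the proto-segment is *a.
Position 7: Ornikan has y, Demolar has k. Taking the neighbouring segments as reconstructed: Ornikan y could go back to *g or *y; Demolar k could go back to *k or *g — the one source consistent with every daughter is *g.
Position 2: Ornikan has e, Demolar has i. Taking the neighbouring segments as reconstructed: Ornikan e could go back to *a or *e; Demolar i could go back to *e or *i — the one source consistent with every daughter is *e.
The remaining positions agree across the daughters. Check the candidate against every language:
Ornikan: *mepipag
  mepipag → mepipeg   [vowel merger]
  mepipeg → mepipey   [unconditioned shift]
  mepipey (rule 3 does not apply)
  giving Ornikan mepipey.
Demolar: start from *mepipag.
  rule 1 (final devoicing): mepipag → mepipak
  rule 2: no change — mepipak
  rule 3 (vowel merger): mepipak → mipipak
  rule 4: no change — mipipak
  ⇒ Demolar mipipak
*mepipag is the unique common source.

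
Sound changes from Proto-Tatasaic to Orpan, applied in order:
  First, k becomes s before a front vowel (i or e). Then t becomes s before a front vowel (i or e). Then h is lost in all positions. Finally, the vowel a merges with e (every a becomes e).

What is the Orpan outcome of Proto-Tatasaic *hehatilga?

Orpan: *hehatilga > hehasilga > easilga > eesilge  (by palatalisation, h-loss, vowel merger)

eesilge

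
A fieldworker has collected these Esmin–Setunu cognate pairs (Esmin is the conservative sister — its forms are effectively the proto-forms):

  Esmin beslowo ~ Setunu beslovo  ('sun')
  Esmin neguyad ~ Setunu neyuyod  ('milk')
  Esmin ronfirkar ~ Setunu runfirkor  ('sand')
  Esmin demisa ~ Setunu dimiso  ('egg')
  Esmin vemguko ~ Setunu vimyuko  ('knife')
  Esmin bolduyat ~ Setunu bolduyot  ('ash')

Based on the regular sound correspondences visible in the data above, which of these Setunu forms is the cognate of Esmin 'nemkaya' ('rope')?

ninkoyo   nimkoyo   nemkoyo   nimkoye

nimkoyo

demisa ~ dimiso, vemguko ~ vimyuko — Esmin e corresponds to Setunu i after a consonant, before a nasal.
neguyad ~ neyuyod, bolduyat ~ bolduyot — Esmin a corresponds to Setunu o after a consonant, before a consonant other than r, m, n, p, b, f, v.
demisa ~ dimiso — Esmin a corresponds to Setunu o word-finally.
Applying these to Esmin 'nemkaya':
  nemkaya → nimkaya   (e→i after a consonant, before a nasal)
  nimkaya → nimkoya   (a→o after a consonant, before a consonant other than r, m, n, p, b, f, v)
  nimkoya → nimkoyo   (a→o word-finally)
So the Setunu cognate is 'nimkoyo'.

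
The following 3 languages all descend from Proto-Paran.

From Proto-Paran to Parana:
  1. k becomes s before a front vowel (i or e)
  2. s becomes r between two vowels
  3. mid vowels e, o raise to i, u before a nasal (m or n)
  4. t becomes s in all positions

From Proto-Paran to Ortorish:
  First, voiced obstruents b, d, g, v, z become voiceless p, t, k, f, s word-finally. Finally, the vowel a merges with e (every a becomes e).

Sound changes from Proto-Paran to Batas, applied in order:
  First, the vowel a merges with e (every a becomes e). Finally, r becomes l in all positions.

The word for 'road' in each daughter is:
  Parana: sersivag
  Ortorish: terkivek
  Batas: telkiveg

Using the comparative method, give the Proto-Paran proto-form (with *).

Position 4: Parana has s, Ortorish has k, Batas has k. Batas preserves k here (none of its changes turn any other segment into k), so the proto-segment is *k.
Position 3: Parana has r, Ortorish has r, Batas has l. Ortorish preserves r here (none of its changes turn any other segment into r), so the proto-segment is *r.
This points to *terkivag. Verify forward in each daughter:
Parana: start from *terkivag.
  rule 1 (palatalisation): terkivag → tersivag
  rule 2: no change — tersivag
  rule 3: no change — tersivag
  rule 4 (unconditioned shift): tersivag → sersivag
  ⇒ Parana sersivag
Ortorish: *terkivag > terkivak > terkivek  (by final devoicing, vowel merger)
Batas: *terkivag
  terkivag → terkiveg   [vowel merger]
  terkiveg → telkiveg   [unconditioned shift]
  giving Batas telkiveg.
Only *terkivag yields all of Parana sersivag, Ortorish terkivek, Batas telkiveg.

*terkivag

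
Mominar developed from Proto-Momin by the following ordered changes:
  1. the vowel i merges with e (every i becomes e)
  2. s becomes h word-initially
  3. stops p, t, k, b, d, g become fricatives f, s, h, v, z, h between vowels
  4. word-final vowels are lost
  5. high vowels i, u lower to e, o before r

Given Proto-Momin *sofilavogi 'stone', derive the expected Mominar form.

Mominar: *sofilavogi > sofelavoge > hofelavoge > hofelavohe > hofelavoh  (by vowel merger, debuccalisation, intervocalic lenition, apocope)

hofelavoh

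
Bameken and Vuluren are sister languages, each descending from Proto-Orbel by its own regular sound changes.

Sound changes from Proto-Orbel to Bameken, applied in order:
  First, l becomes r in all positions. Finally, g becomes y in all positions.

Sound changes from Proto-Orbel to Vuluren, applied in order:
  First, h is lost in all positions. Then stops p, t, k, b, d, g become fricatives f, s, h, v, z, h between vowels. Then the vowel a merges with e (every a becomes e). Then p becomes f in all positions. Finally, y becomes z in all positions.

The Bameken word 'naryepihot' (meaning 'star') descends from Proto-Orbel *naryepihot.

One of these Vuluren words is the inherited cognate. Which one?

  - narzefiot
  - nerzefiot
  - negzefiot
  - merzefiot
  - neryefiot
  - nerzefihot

nerzefiot

Vuluren: *naryepihot
  naryepihot → naryepiot   [h-loss]
  naryepiot → naryefiot   [intervocalic lenition]
  naryefiot → neryefiot   [vowel merger]
  neryefiot (rule 4 does not apply)
  neryefiot → nerzefiot   [unconditioned shift]
  giving Vuluren nerzefiot.
Only 'nerzefiot' matches the regular Vuluren development of *naryepihot.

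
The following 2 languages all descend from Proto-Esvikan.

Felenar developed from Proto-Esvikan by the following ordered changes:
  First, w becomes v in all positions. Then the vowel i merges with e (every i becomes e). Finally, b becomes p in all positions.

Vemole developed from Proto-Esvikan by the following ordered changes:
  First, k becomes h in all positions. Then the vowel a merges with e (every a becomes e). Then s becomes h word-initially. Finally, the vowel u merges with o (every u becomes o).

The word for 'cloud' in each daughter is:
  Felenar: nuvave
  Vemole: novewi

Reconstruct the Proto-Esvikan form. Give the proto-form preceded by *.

*nuvawi

Position 5: Felenar has v, Vemole has w. Vemole preserves w here (none of its changes turn any other segment into w), so the proto-segment is *w.
Position 2: Felenar has u, Vemole has o. Felenar preserves u here (none of its changes turn any other segment into u), so the proto-segment is *u.
This points to *nuvawi. Verify forward in each daughter:
Felenar: start from *nuvawi.
  rule 1 (unconditioned shift): nuvawi → nuvavi
  rule 2 (vowel merger): nuvavi → nuvave
  rule 3: no change — nuvave
  ⇒ Felenar nuvave
Vemole: *nuvawi > nuvewi > novewi  (by vowel merger, vowel merger)
Only *nuvawi yields all of Felenar nuvave, Vemole novewi.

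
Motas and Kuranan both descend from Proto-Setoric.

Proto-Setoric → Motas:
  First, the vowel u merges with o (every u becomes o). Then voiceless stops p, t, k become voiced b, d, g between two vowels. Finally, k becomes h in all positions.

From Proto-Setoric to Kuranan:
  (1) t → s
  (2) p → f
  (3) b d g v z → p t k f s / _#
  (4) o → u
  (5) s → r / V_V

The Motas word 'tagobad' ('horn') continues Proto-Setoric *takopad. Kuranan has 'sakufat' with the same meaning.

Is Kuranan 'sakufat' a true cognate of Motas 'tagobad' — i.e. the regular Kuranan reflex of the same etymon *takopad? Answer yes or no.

Derive the expected Kuranan reflex of *takopad:
Kuranan: start from *takopad.
  rule 1 (unconditioned shift): takopad → sakopad
  rule 2 (unconditioned shift): sakopad → sakofad
  rule 3 (final devoicing): sakofad → sakofat
  rule 4 (vowel merger): sakofat → sakufat
  rule 5: no change — sakufat
  ⇒ Kuranan sakufat
Kuranan 'sakufat' matches the regular reflex exactly, so the pair is cognate.

yes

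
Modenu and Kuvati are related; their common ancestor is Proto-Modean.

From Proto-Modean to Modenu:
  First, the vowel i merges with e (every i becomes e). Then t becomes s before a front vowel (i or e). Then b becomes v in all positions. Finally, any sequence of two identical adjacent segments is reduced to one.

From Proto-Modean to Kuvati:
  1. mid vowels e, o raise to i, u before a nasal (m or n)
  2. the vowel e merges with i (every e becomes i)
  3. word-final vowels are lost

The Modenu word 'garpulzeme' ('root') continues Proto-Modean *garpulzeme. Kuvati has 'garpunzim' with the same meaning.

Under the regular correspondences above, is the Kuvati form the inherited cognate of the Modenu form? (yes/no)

Derive the expected Kuvati reflex of *garpulzeme:
Kuvati: *garpulzeme
  garpulzeme → garpulzime   [pre-nasal raising]
  garpulzime → garpulzimi   [vowel merger]
  garpulzimi → garpulzim   [apocope]
  giving Kuvati garpulzim.
The regular Kuvati reflex would be 'garpulzim', but the attested form is 'garpunzim'. The correspondence is irregular, so they are not cognates (the Kuvati form has a different source).

no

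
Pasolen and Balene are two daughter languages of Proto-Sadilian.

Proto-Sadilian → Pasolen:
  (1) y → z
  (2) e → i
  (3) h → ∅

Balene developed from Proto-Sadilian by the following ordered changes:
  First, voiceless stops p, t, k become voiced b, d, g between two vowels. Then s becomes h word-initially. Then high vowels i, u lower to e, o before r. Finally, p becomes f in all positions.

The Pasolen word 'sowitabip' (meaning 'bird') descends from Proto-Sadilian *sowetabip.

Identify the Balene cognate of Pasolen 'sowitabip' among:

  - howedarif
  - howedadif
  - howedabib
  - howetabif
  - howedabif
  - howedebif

Balene: *sowetabip
  sowetabip → sowedabip   [intervocalic voicing]
  sowedabip → howedabip   [debuccalisation]
  howedabip (rule 3 does not apply)
  howedabip → howedabif   [unconditioned shift]
  giving Balene howedabif.

howedabif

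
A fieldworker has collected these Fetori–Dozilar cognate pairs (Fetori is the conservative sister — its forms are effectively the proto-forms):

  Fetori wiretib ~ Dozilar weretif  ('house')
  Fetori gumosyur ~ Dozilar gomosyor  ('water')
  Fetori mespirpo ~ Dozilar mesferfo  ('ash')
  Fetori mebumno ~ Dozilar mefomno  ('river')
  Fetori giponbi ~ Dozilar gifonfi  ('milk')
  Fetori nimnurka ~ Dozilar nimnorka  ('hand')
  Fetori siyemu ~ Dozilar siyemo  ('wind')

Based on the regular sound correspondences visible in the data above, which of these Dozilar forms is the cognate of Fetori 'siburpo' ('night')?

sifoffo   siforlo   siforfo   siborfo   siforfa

mebumno ~ mefomno — Fetori b corresponds to Dozilar f between vowels (before a back vowel).
gumosyur ~ gomosyor, nimnurka ~ nimnorka — Fetori u corresponds to Dozilar o after a consonant, before r.
mespirpo ~ mesferfo — Fetori p corresponds to Dozilar f after a consonant, before a back vowel.
Applying these to Fetori 'siburpo':
  siburpo → sifurpo   (b→f between vowels (before a back vowel))
  sifurpo → siforpo   (u→o after a consonant, before r)
  siforpo → siforfo   (p→f after a consonant, before a back vowel)
So the Dozilar cognate is 'siforfo'.

siforfo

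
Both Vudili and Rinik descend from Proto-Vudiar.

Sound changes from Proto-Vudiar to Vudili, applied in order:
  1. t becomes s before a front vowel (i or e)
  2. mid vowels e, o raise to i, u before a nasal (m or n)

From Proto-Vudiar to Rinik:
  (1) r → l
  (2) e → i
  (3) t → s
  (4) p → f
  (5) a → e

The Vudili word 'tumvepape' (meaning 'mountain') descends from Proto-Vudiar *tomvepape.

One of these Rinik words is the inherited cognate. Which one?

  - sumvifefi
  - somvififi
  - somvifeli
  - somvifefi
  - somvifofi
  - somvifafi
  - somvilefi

somvifefi

Rinik: *tomvepape
  tomvepape (rule 1 does not apply)
  tomvepape → tomvipapi   [vowel merger]
  tomvipapi → somvipapi   [unconditioned shift]
  somvipapi → somvifafi   [unconditioned shift]
  somvifafi → somvifefi   [vowel merger]
  giving Rinik somvifefi.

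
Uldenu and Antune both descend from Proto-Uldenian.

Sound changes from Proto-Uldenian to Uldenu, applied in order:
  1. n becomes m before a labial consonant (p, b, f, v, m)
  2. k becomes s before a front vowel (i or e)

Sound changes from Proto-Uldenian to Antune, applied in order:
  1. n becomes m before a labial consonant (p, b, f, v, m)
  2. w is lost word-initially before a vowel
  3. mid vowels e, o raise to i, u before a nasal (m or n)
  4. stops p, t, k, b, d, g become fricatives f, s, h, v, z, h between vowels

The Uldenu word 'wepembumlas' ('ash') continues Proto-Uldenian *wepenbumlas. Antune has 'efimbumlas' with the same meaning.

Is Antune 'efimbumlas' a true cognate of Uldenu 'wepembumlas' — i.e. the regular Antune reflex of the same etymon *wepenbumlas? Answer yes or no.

Derive the expected Antune reflex of *wepenbumlas:
Antune: start from *wepenbumlas.
  rule 1 (nasal place assimilation): wepenbumlas → wepembumlas
  rule 2 (glide loss): wepembumlas → epembumlas
  rule 3 (pre-nasal raising): epembumlas → epimbumlas
  rule 4 (intervocalic lenition): epimbumlas → efimbumlas
  ⇒ Antune efimbumlas
Antune 'efimbumlas' matches the regular reflex exactly, so the pair is cognate.

yes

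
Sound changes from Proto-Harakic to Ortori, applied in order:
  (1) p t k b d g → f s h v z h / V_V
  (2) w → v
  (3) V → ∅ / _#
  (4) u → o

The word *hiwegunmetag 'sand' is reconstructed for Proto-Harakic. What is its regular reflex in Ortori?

hivehonmesag

Ortori: *hiwegunmetag > hiwehunmesag > hivehunmesag > hivehonmesag  (by intervocalic lenition, unconditioned shift, vowel merger)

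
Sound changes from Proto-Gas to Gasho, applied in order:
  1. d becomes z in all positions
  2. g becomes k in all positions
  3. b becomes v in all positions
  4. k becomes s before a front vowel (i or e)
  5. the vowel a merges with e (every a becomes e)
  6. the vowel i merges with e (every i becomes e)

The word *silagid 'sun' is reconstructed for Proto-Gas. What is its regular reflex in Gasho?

Gasho: *silagid > silagiz > silakiz > silasiz > silesiz > selesez  (by unconditioned shift, unconditioned shift, palatalisation, vowel merger, vowel merger)

selesez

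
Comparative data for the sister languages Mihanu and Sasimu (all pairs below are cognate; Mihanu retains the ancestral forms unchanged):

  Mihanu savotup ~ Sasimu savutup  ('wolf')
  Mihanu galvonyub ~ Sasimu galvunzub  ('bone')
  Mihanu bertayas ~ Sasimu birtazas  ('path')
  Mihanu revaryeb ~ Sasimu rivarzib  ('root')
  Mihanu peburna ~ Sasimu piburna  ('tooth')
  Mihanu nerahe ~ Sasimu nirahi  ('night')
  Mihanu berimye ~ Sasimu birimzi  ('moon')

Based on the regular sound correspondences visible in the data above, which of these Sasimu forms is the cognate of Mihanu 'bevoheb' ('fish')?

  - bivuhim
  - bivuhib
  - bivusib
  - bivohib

bivuhib

revaryeb ~ rivarzib — Mihanu e corresponds to Sasimu i after a consonant, before a labial obstruent.
savotup ~ savutup — Mihanu o corresponds to Sasimu u after a consonant, before a consonant other than r, m, n, p, b, f, v.
revaryeb ~ rivarzib, peburna ~ piburna — Mihanu e corresponds to Sasimu i after a consonant, before a labial obstruent.
Applying these to Mihanu 'bevoheb':
  bevoheb → bivoheb   (e→i after a consonant, before a labial obstruent)
  bivoheb → bivuheb   (o→u after a consonant, before a consonant other than r, m, n, p, b, f, v)
  bivuheb → bivuhib   (e→i after a consonant, before a labial obstruent)
So the Sasimu cognate is 'bivuhib'.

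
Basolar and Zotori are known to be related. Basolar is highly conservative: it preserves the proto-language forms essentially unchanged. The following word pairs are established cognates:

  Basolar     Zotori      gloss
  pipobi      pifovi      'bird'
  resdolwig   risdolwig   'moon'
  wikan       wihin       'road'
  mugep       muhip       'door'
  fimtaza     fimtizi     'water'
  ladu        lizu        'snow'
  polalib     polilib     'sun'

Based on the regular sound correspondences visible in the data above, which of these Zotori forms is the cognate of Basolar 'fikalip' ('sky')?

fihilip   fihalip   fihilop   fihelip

wikan ~ wihin — Basolar k corresponds to Zotori h between vowels (before a back vowel).
fimtaza ~ fimtizi, ladu ~ lizu — Basolar a corresponds to Zotori i after a consonant, before a consonant other than r, m, n, p, b, f, v.
Applying these to Basolar 'fikalip':
  fikalip → fihalip   (k→h between vowels (before a back vowel))
  fihalip → fihilip   (a→i after a consonant, before a consonant other than r, m, n, p, b, f, v)
So the Zotori cognate is 'fihilip'.

fihilip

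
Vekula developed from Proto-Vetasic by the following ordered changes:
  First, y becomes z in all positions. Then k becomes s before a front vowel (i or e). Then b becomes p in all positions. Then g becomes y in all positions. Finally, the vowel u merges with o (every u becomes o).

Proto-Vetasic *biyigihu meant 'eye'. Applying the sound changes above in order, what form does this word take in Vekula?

piziyiho

Vekula: *biyigihu
  biyigihu → bizigihu   [unconditioned shift]
  bizigihu (rule 2 does not apply)
  bizigihu → pizigihu   [unconditioned shift]
  pizigihu → piziyihu   [unconditioned shift]
  piziyihu → piziyiho   [vowel merger]
  giving Vekula piziyiho.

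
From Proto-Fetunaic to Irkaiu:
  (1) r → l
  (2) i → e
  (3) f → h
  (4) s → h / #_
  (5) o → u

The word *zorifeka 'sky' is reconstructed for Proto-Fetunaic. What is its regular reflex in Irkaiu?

Irkaiu: *zorifeka
  zorifeka → zolifeka   [unconditioned shift]
  zolifeka → zolefeka   [vowel merger]
  zolefeka → zoleheka   [unconditioned shift]
  zoleheka (rule 4 does not apply)
  zoleheka → zuleheka   [vowel merger]
  giving Irkaiu zuleheka.

zuleheka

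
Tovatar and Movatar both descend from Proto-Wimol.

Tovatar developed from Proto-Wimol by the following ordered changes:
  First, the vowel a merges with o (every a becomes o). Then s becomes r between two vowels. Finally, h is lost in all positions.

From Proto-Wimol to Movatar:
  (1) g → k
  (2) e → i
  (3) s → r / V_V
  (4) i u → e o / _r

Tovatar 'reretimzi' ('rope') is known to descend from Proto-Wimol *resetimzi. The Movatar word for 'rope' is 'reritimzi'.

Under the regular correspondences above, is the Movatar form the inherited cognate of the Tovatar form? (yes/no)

yes

Derive the expected Movatar reflex of *resetimzi:
Movatar: *resetimzi > risitimzi > riritimzi > reritimzi  (by vowel merger, rhotacism, pre-rhotic lowering)
Movatar 'reritimzi' matches the regular reflex exactly, so the pair is cognate.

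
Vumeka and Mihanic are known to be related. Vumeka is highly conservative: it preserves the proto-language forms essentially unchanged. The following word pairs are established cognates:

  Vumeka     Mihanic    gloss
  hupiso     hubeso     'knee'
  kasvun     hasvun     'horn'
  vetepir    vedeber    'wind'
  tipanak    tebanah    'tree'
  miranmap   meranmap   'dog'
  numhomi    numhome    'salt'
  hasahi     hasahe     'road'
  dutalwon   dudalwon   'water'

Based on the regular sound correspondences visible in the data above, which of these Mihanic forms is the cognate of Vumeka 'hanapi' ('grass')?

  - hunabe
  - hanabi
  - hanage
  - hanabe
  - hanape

hanabe

hupiso ~ hubeso, vetepir ~ vedeber — Vumeka p corresponds to Mihanic b between vowels (before a front vowel).
numhomi ~ numhome, hasahi ~ hasahe — Vumeka i corresponds to Mihanic e word-finally.
Applying these to Vumeka 'hanapi':
  hanapi → hanabi   (p→b between vowels (before a front vowel))
  hanabi → hanabe   (i→e word-finally)
So the Mihanic cognate is 'hanabe'.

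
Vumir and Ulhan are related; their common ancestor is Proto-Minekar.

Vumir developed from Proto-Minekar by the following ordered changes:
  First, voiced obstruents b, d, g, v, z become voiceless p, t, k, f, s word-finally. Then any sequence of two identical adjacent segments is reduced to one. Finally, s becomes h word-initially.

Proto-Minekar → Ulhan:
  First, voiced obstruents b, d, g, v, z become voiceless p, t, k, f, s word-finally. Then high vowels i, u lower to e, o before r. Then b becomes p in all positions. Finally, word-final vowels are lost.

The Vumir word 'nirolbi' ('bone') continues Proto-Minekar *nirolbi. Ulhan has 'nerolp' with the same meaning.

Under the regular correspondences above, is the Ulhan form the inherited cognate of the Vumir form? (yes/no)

Derive the expected Ulhan reflex of *nirolbi:
Ulhan: *nirolbi
  nirolbi (rule 1 does not apply)
  nirolbi → nerolbi   [pre-rhotic lowering]
  nerolbi → nerolpi   [unconditioned shift]
  nerolpi → nerolp   [apocope]
  giving Ulhan nerolp.
Ulhan 'nerolp' matches the regular reflex exactly, so the pair is cognate.

yes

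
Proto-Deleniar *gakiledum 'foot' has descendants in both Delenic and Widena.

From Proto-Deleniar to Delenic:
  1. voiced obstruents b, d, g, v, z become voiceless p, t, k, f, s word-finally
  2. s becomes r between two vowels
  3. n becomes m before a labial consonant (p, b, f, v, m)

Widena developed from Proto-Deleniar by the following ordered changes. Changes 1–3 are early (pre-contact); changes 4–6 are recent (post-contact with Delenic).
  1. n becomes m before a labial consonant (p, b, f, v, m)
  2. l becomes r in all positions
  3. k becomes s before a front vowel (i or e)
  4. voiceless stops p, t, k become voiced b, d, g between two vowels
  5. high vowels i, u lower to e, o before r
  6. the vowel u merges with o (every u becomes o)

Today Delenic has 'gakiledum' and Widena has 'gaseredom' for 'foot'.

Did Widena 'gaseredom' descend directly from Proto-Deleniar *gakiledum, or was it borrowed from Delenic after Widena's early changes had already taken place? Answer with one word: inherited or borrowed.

If inherited, *gakiledum would pass through all of Widena's changes:
Widena: *gakiledum
  gakiledum (rule 1 does not apply)
  gakiledum → gakiredum   [unconditioned shift]
  gakiredum → gasiredum   [palatalisation]
  gasiredum (rule 4 does not apply)
  gasiredum → gaseredum   [pre-rhotic lowering]
  gaseredum → gaseredom   [vowel merger]
  giving Widena gaseredom.
If borrowed from Delenic 'gakiledum' after the early changes, it would undergo only the recent ones:
  rule 4 (intervocalic voicing): gakiledum → gagiledum
  rule 5 (pre-rhotic lowering): no change (gagiledum)
  rule 6 (vowel merger): gagiledum → gagiledom
  ⇒ as a loan: gagiledom
Widena 'gaseredom' matches the inherited outcome exactly, so it is an inherited cognate, not a loan.

inherited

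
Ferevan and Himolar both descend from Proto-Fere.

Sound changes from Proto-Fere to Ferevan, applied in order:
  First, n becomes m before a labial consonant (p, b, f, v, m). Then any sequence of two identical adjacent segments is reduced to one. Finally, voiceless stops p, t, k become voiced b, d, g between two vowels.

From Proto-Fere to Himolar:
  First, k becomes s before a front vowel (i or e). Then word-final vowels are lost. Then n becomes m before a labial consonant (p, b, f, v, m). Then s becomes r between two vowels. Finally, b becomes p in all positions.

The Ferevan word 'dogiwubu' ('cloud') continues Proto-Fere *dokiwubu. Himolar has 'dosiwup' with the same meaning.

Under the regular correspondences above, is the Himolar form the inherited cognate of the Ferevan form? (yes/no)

no

Derive the expected Himolar reflex of *dokiwubu:
Himolar: *dokiwubu
  dokiwubu → dosiwubu   [palatalisation]
  dosiwubu → dosiwub   [apocope]
  dosiwub (rule 3 does not apply)
  dosiwub → doriwub   [rhotacism]
  doriwub → doriwup   [unconditioned shift]
  giving Himolar doriwup.
The regular Himolar reflex would be 'doriwup', but the attested form is 'dosiwup'. The correspondence is irregular, so they are not cognates (the Himolar form has a different source).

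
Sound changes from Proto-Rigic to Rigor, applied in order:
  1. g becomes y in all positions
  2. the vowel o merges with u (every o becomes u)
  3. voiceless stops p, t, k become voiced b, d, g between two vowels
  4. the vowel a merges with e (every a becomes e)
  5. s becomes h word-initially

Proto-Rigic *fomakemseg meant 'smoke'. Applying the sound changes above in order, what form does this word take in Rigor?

Rigor: *fomakemseg
  fomakemseg → fomakemsey   [unconditioned shift]
  fomakemsey → fumakemsey   [vowel merger]
  fumakemsey → fumagemsey   [intervocalic voicing]
  fumagemsey → fumegemsey   [vowel merger]
  fumegemsey (rule 5 does not apply)
  giving Rigor fumegemsey.

fumegemsey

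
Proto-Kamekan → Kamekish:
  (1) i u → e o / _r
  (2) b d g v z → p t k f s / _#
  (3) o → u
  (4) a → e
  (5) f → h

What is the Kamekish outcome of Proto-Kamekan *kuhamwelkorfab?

Kamekish: start from *kuhamwelkorfab.
  rule 1: no change — kuhamwelkorfab
  rule 2 (final devoicing): kuhamwelkorfab → kuhamwelkorfap
  rule 3 (vowel merger): kuhamwelkorfap → kuhamwelkurfap
  rule 4 (vowel merger): kuhamwelkurfap → kuhemwelkurfep
  rule 5 (unconditioned shift): kuhemwelkurfep → kuhemwelkurhep
  ⇒ Kamekish kuhemwelkurhep

kuhemwelkurhep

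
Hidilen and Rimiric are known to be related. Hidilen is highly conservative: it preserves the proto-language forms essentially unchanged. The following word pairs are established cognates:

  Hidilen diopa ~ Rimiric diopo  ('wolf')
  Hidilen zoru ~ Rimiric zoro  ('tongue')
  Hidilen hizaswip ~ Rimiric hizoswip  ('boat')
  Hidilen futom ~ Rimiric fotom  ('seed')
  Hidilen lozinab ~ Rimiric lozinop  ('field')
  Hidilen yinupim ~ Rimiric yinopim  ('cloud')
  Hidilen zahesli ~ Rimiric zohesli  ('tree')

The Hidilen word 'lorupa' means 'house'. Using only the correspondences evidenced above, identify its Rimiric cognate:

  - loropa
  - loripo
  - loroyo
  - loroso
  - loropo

loropo

yinupim ~ yinopim — Hidilen u corresponds to Rimiric o after a consonant, before a labial obstruent.
diopa ~ diopo — Hidilen a corresponds to Rimiric o word-finally.
Applying these to Hidilen 'lorupa':
  lorupa → loropa   (u→o after a consonant, before a labial obstruent)
  loropa → loropo   (a→o word-finally)
So the Rimiric cognate is 'loropo'.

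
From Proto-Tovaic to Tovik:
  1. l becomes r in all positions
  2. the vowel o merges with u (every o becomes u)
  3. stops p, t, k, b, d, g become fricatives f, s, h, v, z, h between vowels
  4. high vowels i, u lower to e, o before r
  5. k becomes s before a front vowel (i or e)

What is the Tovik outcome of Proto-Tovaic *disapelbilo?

disaferberu

Tovik: *disapelbilo
  disapelbilo → disaperbiro   [unconditioned shift]
  disaperbiro → disaperbiru   [vowel merger]
  disaperbiru → disaferbiru   [intervocalic lenition]
  disaferbiru → disaferberu   [pre-rhotic lowering]
  disaferberu (rule 5 does not apply)
  giving Tovik disaferberu.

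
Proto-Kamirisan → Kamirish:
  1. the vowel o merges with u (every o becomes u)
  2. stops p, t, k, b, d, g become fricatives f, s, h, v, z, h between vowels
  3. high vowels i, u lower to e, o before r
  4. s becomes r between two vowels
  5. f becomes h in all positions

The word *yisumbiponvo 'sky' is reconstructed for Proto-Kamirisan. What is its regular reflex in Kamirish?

yirumbihunvu

Kamirish: start from *yisumbiponvo.
  rule 1 (vowel merger): yisumbiponvo → yisumbipunvu
  rule 2 (intervocalic lenition): yisumbipunvu → yisumbifunvu
  rule 3: no change — yisumbifunvu
  rule 4 (rhotacism): yisumbifunvu → yirumbifunvu
  rule 5 (unconditioned shift): yirumbifunvu → yirumbihunvu
  ⇒ Kamirish yirumbihunvu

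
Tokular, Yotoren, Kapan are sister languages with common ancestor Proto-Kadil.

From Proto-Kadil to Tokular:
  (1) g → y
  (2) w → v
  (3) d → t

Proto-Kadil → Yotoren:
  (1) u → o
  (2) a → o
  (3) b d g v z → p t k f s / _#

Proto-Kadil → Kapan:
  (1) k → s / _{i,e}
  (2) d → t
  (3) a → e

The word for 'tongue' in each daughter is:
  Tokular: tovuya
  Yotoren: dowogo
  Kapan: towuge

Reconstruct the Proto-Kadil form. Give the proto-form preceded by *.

Position 4: Tokular has u, Yotoren has o, Kapan has u. Tokular preserves u here (none of its changes turn any other segment into u), so the proto-segment is *u.
Position 6: Tokular has a, Yotoren has o, Kapan has e. Tokular preserves a here (none of its changes turn any other segment into a), so the proto-segment is *a.
Position 1: Tokular has t, Yotoren has d, Kapan has t. Yotoren preserves d here (none of its changes turn any other segment into d), so the proto-segment is *d.
Verify the candidate proto-form against each daughter:
Tokular: *dowuga > dowuya > dovuya > tovuya  (by unconditioned shift, unconditioned shift, unconditioned shift)
Yotoren: *dowuga > dowoga > dowogo  (by vowel merger, vowel merger)
Kapan: *dowuga
  dowuga (rule 1 does not apply)
  dowuga → towuga   [unconditioned shift]
  towuga → towuge   [vowel merger]
  giving Kapan towuge.
No other proto-form is consistent with every reflex, so the reconstruction is *dowuga.

*dowuga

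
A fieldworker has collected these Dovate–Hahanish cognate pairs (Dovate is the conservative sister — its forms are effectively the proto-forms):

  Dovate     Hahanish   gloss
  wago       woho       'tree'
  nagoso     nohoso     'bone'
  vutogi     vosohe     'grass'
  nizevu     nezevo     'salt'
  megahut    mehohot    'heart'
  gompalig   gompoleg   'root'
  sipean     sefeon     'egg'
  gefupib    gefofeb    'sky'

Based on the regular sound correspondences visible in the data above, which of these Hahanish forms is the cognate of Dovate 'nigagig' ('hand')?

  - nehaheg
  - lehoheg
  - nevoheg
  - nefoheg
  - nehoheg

nehoheg

nizevu ~ nezevo, gompalig ~ gompoleg — Dovate i corresponds to Hahanish e after a consonant, before a consonant other than r, m, n, p, b, f, v.
megahut ~ mehohot — Dovate g corresponds to Hahanish h between vowels (before a back vowel).
wago ~ woho, nagoso ~ nohoso — Dovate a corresponds to Hahanish o after a consonant, before a consonant other than r, m, n, p, b, f, v.
vutogi ~ vosohe — Dovate g corresponds to Hahanish h between vowels (before a front vowel).
Applying these to Dovate 'nigagig':
  nigagig → negagig   (i→e after a consonant, before a consonant other than r, m, n, p, b, f, v)
  negagig → nehagig   (g→h between vowels (before a back vowel))
  nehagig → nehogig   (a→o after a consonant, before a consonant other than r, m, n, p, b, f, v)
  nehogig → nehohig   (g→h between vowels (before a front vowel))
  nehohig → nehoheg   (i→e after a consonant, before a consonant other than r, m, n, p, b, f, v)
So the Hahanish cognate is 'nehoheg'.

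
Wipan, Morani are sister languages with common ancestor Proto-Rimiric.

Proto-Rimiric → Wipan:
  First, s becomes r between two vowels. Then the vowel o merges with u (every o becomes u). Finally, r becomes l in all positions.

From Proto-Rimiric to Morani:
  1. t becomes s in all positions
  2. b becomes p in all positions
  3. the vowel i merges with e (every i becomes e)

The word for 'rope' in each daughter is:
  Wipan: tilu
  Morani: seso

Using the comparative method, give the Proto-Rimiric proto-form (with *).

Position 2: Wipan has i, Morani has e. Wipan preserves i here (none of its changes turn any other segment into i), so the proto-segment is *i.
Position 3: Wipan has l, Morani has s. Taking the neighbouring segments as reconstructed: Wipan l could go back to *s or *l or *r; Morani s could go back to *t or *s — the one source consistent with every daughter is *s.
This points to *tiso. Verify forward in each daughter:
Wipan: *tiso
  tiso → tiro   [rhotacism]
  tiro → tiru   [vowel merger]
  tiru → tilu   [unconditioned shift]
  giving Wipan tilu.
Morani: *tiso
  tiso → siso   [unconditioned shift]
  siso (rule 2 does not apply)
  siso → seso   [vowel merger]
  giving Morani seso.
Only *tiso yields all of Wipan tilu, Morani seso.

*tiso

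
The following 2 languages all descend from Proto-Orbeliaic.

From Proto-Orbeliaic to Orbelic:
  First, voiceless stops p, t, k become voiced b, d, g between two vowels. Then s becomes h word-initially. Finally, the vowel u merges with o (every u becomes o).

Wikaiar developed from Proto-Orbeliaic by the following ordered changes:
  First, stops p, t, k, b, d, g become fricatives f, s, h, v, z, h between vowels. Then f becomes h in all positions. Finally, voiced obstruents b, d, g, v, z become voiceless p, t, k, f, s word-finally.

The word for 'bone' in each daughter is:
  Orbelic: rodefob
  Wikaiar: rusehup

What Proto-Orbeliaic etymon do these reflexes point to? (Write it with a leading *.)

Position 6: Orbelic has o, Wikaiar has u. Wikaiar preserves u here (none of its changes turn any other segment into u), so the proto-segment is *u.
Position 3: Orbelic has d, Wikaiar has s. Taking the neighbouring segments as reconstructed: Orbelic d could go back to *t or *d; Wikaiar s could go back to *t or *s — the one source consistent with every daughter is *t.
Verify the candidate proto-form against each daughter:
Orbelic: start from *rutefub.
  rule 1 (intervocalic voicing): rutefub → rudefub
  rule 2: no change — rudefub
  rule 3 (vowel merger): rudefub → rodefob
  ⇒ Orbelic rodefob
Wikaiar: *rutefub > rusefub > rusehub > rusehup  (by intervocalic lenition, unconditioned shift, final devoicing)
No other proto-form is consistent with every reflex, so the reconstruction is *rutefub.

*rutefub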